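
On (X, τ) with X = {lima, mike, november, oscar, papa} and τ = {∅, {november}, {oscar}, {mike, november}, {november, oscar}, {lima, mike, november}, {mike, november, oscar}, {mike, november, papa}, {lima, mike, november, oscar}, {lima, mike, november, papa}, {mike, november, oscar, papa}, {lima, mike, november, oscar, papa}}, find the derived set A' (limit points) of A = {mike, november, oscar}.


A' = {lima, mike, papa}

For each x ∈ X, list the open sets U ∈ τ with x ∈ U, then check whether U ∩ (A ∖ {x}) ≠ ∅ for every such U.
  x = lima: opens ∋ x are {lima, mike, november}, {lima, mike, november, oscar}, {lima, mike, november, papa}, {lima, mike, november, oscar, papa}; each meets A ∖ {lima}, so x IS a limit point.
  x = mike: opens ∋ x are {mike, november}, {lima, mike, november}, {mike, november, oscar}, {mike, november, papa}, {lima, mike, november, oscar}, {lima, mike, november, papa}, {mike, november, oscar, papa}, {lima, mike, november, oscar, papa}; each meets A ∖ {mike}, so x IS a limit point.
  x = november: open {november} ∋ x has {november} ∩ (A ∖ {november}) = ∅, so x is NOT a limit point.
  x = oscar: open {oscar} ∋ x has {oscar} ∩ (A ∖ {oscar}) = ∅, so x is NOT a limit point.
  x = papa: opens ∋ x are {mike, november, papa}, {lima, mike, november, papa}, {mike, november, oscar, papa}, {lima, mike, november, oscar, papa}; each meets A ∖ {papa}, so x IS a limit point.
Collecting: A' = {lima, mike, papa}.


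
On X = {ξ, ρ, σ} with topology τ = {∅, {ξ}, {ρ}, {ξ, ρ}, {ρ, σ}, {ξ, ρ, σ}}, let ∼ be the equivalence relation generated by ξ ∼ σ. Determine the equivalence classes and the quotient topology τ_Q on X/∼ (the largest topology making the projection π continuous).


X/∼ = {[ξ=σ], [ρ]}; |τ_Q| = 3.

Equivalence classes: [ξ=σ], [ρ].
Quotient map π: X → X/∼ sends ξ ↦ [ξ=σ], ρ ↦ [ρ], σ ↦ [ξ=σ].
For each subset V ⊆ X/∼, compute π^{-1}(V) ⊆ X and check whether π^{-1}(V) ∈ τ. V is open in τ_Q iff π^{-1}(V) ∈ τ.
  V = {}: π^{-1}(V) = ∅ ∈ τ ✓.
  V = {[ξ=σ]}: π^{-1}(V) = {ξ, σ} ∉ τ ✗.
  V = {[ρ]}: π^{-1}(V) = {ρ} ∈ τ ✓.
  V = {[ξ=σ], [ρ]}: π^{-1}(V) = {ξ, ρ, σ} ∈ τ ✓.
Open sets in the quotient: τ_Q = {{}, {[ρ]}, {[ξ=σ], [ρ]}} (3 elements).


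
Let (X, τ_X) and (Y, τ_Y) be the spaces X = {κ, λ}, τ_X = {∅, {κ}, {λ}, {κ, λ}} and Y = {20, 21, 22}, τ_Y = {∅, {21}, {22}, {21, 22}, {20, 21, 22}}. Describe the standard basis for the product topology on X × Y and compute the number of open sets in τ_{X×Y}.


Basis B = {∅ × ∅, {κ} × {21}, {κ} × {22}, {λ} × {21}, {λ} × {22}, {κ} × {21, 22}, {κ, λ} × {21}, {κ, λ} × {22}, {λ} × {21, 22}, {κ} × {20, 21, 22}, {λ} × {20, 21, 22}, {κ, λ} × {21, 22}, {κ, λ} × {20, 21, 22}}; |τ_{X×Y}| = 25.

Enumerate products U × V with U ∈ τ_X, V ∈ τ_Y (deduplicated):
  ∅ × ∅ = {} (∅)
  {κ} × {21} = {(κ,21)}
  {κ} × {22} = {(κ,22)}
  {λ} × {21} = {(λ,21)}
  {λ} × {22} = {(λ,22)}
  {κ} × {21, 22} = {(κ,21), (κ,22)}
  {κ, λ} × {21} = {(κ,21), (λ,21)}
  {κ, λ} × {22} = {(κ,22), (λ,22)}
  {λ} × {21, 22} = {(λ,21), (λ,22)}
  {κ} × {20, 21, 22} = {(κ,20), (κ,21), (κ,22)}
  {λ} × {20, 21, 22} = {(λ,20), (λ,21), (λ,22)}
  {κ, λ} × {21, 22} = {(κ,21), (κ,22), (λ,21), (λ,22)}
  {κ, λ} × {20, 21, 22} = {(κ,20), (κ,21), (κ,22), (λ,20), (λ,21), (λ,22)}
These 13 distinct sets form the basis B.
Close under arbitrary unions to get τ_{X×Y}; counting gives |τ_{X×Y}| = 25.


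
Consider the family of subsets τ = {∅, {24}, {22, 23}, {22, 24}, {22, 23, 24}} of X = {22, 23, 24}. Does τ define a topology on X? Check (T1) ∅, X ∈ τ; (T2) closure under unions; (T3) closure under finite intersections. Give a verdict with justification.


τ is NOT a topology on X.

Axiom (T1): ∅ ∈ τ? Yes; X ∈ τ? Yes.
Axiom (T2/T3): check pairwise unions and intersections of members of τ.
Counterexample for (T3): {22, 23} ∩ {22, 24} = {22} ∉ τ. Therefore τ is NOT a topology.


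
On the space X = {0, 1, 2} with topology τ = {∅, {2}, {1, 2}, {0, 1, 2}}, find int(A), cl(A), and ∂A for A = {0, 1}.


int(A) = ∅, cl(A) = {0, 1}, ∂A = {0, 1}.

Closed sets in (X, τ) are complements of opens:
  closed(X, τ) = {∅, {0}, {0, 1}, {0, 1, 2}}.
int(A) = ⋃ {U ∈ τ : U ⊆ A}. Opens contained in A: ∅.
Taking the union of these: int(A) = ∅.
cl(A) = ⋂ {C closed : A ⊆ C}. Closed sets containing A: {0, 1}, {0, 1, 2}.
Intersecting these: cl(A) = {0, 1}.
∂A = cl(A) ∖ int(A) = {0, 1} ∖ ∅ = {0, 1}.


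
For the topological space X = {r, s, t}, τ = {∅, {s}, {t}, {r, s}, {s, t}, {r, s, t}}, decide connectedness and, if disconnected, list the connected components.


(X, τ) is disconnected; components = [{t}, {r, s}].

Find clopen sets (U ∈ τ with X ∖ U ∈ τ):
  U = ∅, X ∖ U = {r, s, t} — both open, so U is clopen.
  U = {t}, X ∖ U = {r, s} — both open, so U is clopen.
  U = {r, s}, X ∖ U = {t} — both open, so U is clopen.
  U = {r, s, t}, X ∖ U = ∅ — both open, so U is clopen.
Nontrivial clopen(s) exist: e.g. {t}. So (X, τ) is disconnected.
Compute connected components by grouping points that agree on all clopens:
  component: {t}
  component: {r, s}


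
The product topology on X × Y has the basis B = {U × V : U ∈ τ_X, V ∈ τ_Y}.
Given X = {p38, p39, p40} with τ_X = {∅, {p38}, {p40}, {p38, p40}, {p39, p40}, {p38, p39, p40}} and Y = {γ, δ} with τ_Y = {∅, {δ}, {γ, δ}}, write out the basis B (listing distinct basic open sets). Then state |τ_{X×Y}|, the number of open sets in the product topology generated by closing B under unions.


Basis B = {∅ × ∅, {p38} × {δ}, {p40} × {δ}, {p38} × {γ, δ}, {p38, p40} × {δ}, {p39, p40} × {δ}, {p40} × {γ, δ}, {p38, p39, p40} × {δ}, {p38, p40} × {γ, δ}, {p39, p40} × {γ, δ}, {p38, p39, p40} × {γ, δ}}; |τ_{X×Y}| = 18.

Enumerate products U × V with U ∈ τ_X, V ∈ τ_Y (deduplicated):
  ∅ × ∅ = {} (∅)
  {p38} × {δ} = {(p38,δ)}
  {p40} × {δ} = {(p40,δ)}
  {p38} × {γ, δ} = {(p38,γ), (p38,δ)}
  {p38, p40} × {δ} = {(p38,δ), (p40,δ)}
  {p39, p40} × {δ} = {(p39,δ), (p40,δ)}
  {p40} × {γ, δ} = {(p40,γ), (p40,δ)}
  {p38, p39, p40} × {δ} = {(p38,δ), (p39,δ), (p40,δ)}
  {p38, p40} × {γ, δ} = {(p38,γ), (p38,δ), (p40,γ), (p40,δ)}
  {p39, p40} × {γ, δ} = {(p39,γ), (p39,δ), (p40,γ), (p40,δ)}
  {p38, p39, p40} × {γ, δ} = {(p38,γ), (p38,δ), (p39,γ), (p39,δ), (p40,γ), (p40,δ)}
These 11 distinct sets form the basis B.
Close under arbitrary unions to get τ_{X×Y}; counting gives |τ_{X×Y}| = 18.


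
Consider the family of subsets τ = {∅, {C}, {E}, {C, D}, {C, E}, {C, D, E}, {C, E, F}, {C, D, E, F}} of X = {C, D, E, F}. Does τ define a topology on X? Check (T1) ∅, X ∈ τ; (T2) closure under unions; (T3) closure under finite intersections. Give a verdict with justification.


τ IS a topology on X.

Axiom (T1): ∅ ∈ τ? Yes; X ∈ τ? Yes.
Axiom (T2/T3): check pairwise unions and intersections of members of τ.
All pairwise intersections and unions checked — each lies in τ. Therefore τ satisfies (T1), (T2), (T3): it IS a topology on X.


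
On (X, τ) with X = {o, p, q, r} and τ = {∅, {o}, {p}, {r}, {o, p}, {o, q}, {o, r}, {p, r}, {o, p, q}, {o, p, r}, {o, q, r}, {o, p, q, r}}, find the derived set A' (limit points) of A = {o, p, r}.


A' = {q}

For each x ∈ X, list the open sets U ∈ τ with x ∈ U, then check whether U ∩ (A ∖ {x}) ≠ ∅ for every such U.
  x = o: open {o} ∋ x has {o} ∩ (A ∖ {o}) = ∅, so x is NOT a limit point.
  x = p: open {p} ∋ x has {p} ∩ (A ∖ {p}) = ∅, so x is NOT a limit point.
  x = q: opens ∋ x are {o, q}, {o, p, q}, {o, q, r}, {o, p, q, r}; each meets A ∖ {q}, so x IS a limit point.
  x = r: open {r} ∋ x has {r} ∩ (A ∖ {r}) = ∅, so x is NOT a limit point.
Collecting: A' = {q}.


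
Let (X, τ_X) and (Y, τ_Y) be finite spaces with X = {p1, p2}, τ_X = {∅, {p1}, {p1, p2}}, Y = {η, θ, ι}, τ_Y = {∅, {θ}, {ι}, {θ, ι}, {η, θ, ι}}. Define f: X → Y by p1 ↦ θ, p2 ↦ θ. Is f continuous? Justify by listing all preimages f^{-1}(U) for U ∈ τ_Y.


f IS continuous.

Compute f^{-1}(U) for each U ∈ τ_Y:
  U = ∅: f^{-1}(U) = ∅ ∈ τ_X ✓.
  U = {θ}: f^{-1}(U) = {p1, p2} ∈ τ_X ✓.
  U = {ι}: f^{-1}(U) = ∅ ∈ τ_X ✓.
  U = {θ, ι}: f^{-1}(U) = {p1, p2} ∈ τ_X ✓.
  U = {η, θ, ι}: f^{-1}(U) = {p1, p2} ∈ τ_X ✓.
Every preimage lies in τ_X, so f IS continuous.


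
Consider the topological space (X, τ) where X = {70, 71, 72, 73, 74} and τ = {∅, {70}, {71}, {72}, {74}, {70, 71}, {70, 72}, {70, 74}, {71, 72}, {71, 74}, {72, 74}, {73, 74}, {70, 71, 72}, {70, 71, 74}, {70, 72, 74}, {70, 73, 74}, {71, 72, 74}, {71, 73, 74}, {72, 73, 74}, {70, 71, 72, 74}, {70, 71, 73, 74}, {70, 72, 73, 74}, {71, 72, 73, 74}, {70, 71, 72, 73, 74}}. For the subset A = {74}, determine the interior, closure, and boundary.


int(A) = {74}, cl(A) = {73, 74}, ∂A = {73}.

Closed sets in (X, τ) are complements of opens:
  closed(X, τ) = {∅, {70}, {71}, {72}, {73}, {70, 71}, {70, 72}, {70, 73}, {71, 72}, {71, 73}, {72, 73}, {73, 74}, {70, 71, 72}, {70, 71, 73}, {70, 72, 73}, {70, 73, 74}, {71, 72, 73}, {71, 73, 74}, {72, 73, 74}, {70, 71, 72, 73}, {70, 71, 73, 74}, {70, 72, 73, 74}, {71, 72, 73, 74}, {70, 71, 72, 73, 74}}.
int(A) = ⋃ {U ∈ τ : U ⊆ A}. Opens contained in A: ∅, {74}.
Taking the union of these: int(A) = {74}.
cl(A) = ⋂ {C closed : A ⊆ C}. Closed sets containing A: {73, 74}, {70, 73, 74}, {71, 73, 74}, {72, 73, 74}, {70, 71, 73, 74}, {70, 72, 73, 74}, {71, 72, 73, 74}, {70, 71, 72, 73, 74}.
Intersecting these: cl(A) = {73, 74}.
∂A = cl(A) ∖ int(A) = {73, 74} ∖ {74} = {73}.


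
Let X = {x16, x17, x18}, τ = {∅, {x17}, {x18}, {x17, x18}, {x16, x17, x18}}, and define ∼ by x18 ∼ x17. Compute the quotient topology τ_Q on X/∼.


X/∼ = {[x16], [x17=x18]}; |τ_Q| = 3.

Equivalence classes: [x16], [x17=x18].
Quotient map π: X → X/∼ sends x16 ↦ [x16], x17 ↦ [x17=x18], x18 ↦ [x17=x18].
For each subset V ⊆ X/∼, compute π^{-1}(V) ⊆ X and check whether π^{-1}(V) ∈ τ. V is open in τ_Q iff π^{-1}(V) ∈ τ.
  V = {}: π^{-1}(V) = ∅ ∈ τ ✓.
  V = {[x16]}: π^{-1}(V) = {x16} ∉ τ ✗.
  V = {[x17=x18]}: π^{-1}(V) = {x17, x18} ∈ τ ✓.
  V = {[x16], [x17=x18]}: π^{-1}(V) = {x16, x17, x18} ∈ τ ✓.
Open sets in the quotient: τ_Q = {{}, {[x17=x18]}, {[x16], [x17=x18]}} (3 elements).


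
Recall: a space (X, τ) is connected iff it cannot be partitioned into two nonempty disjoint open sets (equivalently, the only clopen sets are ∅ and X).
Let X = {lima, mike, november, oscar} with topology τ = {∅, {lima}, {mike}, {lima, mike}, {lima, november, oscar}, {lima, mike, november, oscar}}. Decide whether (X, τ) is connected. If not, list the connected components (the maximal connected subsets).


(X, τ) is disconnected; components = [{mike}, {lima, november, oscar}].

Find clopen sets (U ∈ τ with X ∖ U ∈ τ):
  U = ∅, X ∖ U = {lima, mike, november, oscar} — both open, so U is clopen.
  U = {mike}, X ∖ U = {lima, november, oscar} — both open, so U is clopen.
  U = {lima, november, oscar}, X ∖ U = {mike} — both open, so U is clopen.
  U = {lima, mike, november, oscar}, X ∖ U = ∅ — both open, so U is clopen.
Nontrivial clopen(s) exist: e.g. {mike}. So (X, τ) is disconnected.
Compute connected components by grouping points that agree on all clopens:
  component: {mike}
  component: {lima, november, oscar}


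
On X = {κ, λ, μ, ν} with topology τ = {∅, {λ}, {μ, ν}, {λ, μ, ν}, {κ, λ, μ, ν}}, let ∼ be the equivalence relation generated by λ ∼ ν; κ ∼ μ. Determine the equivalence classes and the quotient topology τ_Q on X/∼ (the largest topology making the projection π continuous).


X/∼ = {[κ=μ], [λ=ν]}; |τ_Q| = 2.

Equivalence classes: [κ=μ], [λ=ν].
Quotient map π: X → X/∼ sends κ ↦ [κ=μ], λ ↦ [λ=ν], μ ↦ [κ=μ], ν ↦ [λ=ν].
For each subset V ⊆ X/∼, compute π^{-1}(V) ⊆ X and check whether π^{-1}(V) ∈ τ. V is open in τ_Q iff π^{-1}(V) ∈ τ.
  V = {}: π^{-1}(V) = ∅ ∈ τ ✓.
  V = {[κ=μ]}: π^{-1}(V) = {κ, μ} ∉ τ ✗.
  V = {[λ=ν]}: π^{-1}(V) = {λ, ν} ∉ τ ✗.
  V = {[κ=μ], [λ=ν]}: π^{-1}(V) = {κ, λ, μ, ν} ∈ τ ✓.
Open sets in the quotient: τ_Q = {{}, {[κ=μ], [λ=ν]}} (2 elements).


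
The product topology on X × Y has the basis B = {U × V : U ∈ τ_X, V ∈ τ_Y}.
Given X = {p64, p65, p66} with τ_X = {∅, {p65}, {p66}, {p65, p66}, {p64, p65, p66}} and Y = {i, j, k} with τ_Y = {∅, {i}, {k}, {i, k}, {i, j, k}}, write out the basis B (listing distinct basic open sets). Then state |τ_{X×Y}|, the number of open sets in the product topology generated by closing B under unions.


Basis B = {∅ × ∅, {p65} × {i}, {p65} × {k}, {p66} × {i}, {p66} × {k}, {p65} × {i, k}, {p65, p66} × {i}, {p65, p66} × {k}, {p66} × {i, k}, {p64, p65, p66} × {i}, {p64, p65, p66} × {k}, {p65} × {i, j, k}, {p66} × {i, j, k}, {p65, p66} × {i, k}, {p64, p65, p66} × {i, k}, {p65, p66} × {i, j, k}, {p64, p65, p66} × {i, j, k}}; |τ_{X×Y}| = 48.

Enumerate products U × V with U ∈ τ_X, V ∈ τ_Y (deduplicated):
  ∅ × ∅ = {} (∅)
  {p65} × {i} = {(p65,i)}
  {p65} × {k} = {(p65,k)}
  {p66} × {i} = {(p66,i)}
  {p66} × {k} = {(p66,k)}
  {p65} × {i, k} = {(p65,i), (p65,k)}
  {p65, p66} × {i} = {(p65,i), (p66,i)}
  {p65, p66} × {k} = {(p65,k), (p66,k)}
  {p66} × {i, k} = {(p66,i), (p66,k)}
  {p64, p65, p66} × {i} = {(p64,i), (p65,i), (p66,i)}
  {p64, p65, p66} × {k} = {(p64,k), (p65,k), (p66,k)}
  {p65} × {i, j, k} = {(p65,i), (p65,j), (p65,k)}
  {p66} × {i, j, k} = {(p66,i), (p66,j), (p66,k)}
  {p65, p66} × {i, k} = {(p65,i), (p65,k), (p66,i), (p66,k)}
  {p64, p65, p66} × {i, k} = {(p64,i), (p64,k), (p65,i), (p65,k), (p66,i), (p66,k)}
  {p65, p66} × {i, j, k} = {(p65,i), (p65,j), (p65,k), (p66,i), (p66,j), (p66,k)}
  {p64, p65, p66} × {i, j, k} = {(p64,i), (p64,j), (p64,k), (p65,i), (p65,j), (p65,k), (p66,i), (p66,j), (p66,k)}
These 17 distinct sets form the basis B.
Close under arbitrary unions to get τ_{X×Y}; counting gives |τ_{X×Y}| = 48.


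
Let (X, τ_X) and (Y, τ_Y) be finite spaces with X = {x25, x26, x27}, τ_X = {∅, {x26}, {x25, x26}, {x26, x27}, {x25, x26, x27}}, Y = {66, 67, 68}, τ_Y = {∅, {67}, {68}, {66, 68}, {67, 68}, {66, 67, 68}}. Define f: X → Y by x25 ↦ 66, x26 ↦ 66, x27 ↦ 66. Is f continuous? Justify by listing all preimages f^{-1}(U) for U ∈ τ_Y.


f IS continuous.

Compute f^{-1}(U) for each U ∈ τ_Y:
  U = ∅: f^{-1}(U) = ∅ ∈ τ_X ✓.
  U = {67}: f^{-1}(U) = ∅ ∈ τ_X ✓.
  U = {68}: f^{-1}(U) = ∅ ∈ τ_X ✓.
  U = {66, 68}: f^{-1}(U) = {x25, x26, x27} ∈ τ_X ✓.
  U = {67, 68}: f^{-1}(U) = ∅ ∈ τ_X ✓.
  U = {66, 67, 68}: f^{-1}(U) = {x25, x26, x27} ∈ τ_X ✓.
Every preimage lies in τ_X, so f IS continuous.


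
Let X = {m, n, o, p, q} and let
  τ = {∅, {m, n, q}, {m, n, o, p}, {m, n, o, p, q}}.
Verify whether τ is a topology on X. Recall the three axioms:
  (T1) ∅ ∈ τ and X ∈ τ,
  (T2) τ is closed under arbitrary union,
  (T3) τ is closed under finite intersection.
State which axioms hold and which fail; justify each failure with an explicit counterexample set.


τ is NOT a topology on X.

Axiom (T1): ∅ ∈ τ? Yes; X ∈ τ? Yes.
Axiom (T2/T3): check pairwise unions and intersections of members of τ.
Counterexample for (T3): {m, n, q} ∩ {m, n, o, p} = {m, n} ∉ τ. Therefore τ is NOT a topology.


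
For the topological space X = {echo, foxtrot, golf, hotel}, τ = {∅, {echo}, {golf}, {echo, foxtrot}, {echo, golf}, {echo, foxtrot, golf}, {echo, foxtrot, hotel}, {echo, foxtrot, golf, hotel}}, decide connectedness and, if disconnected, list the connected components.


(X, τ) is disconnected; components = [{golf}, {echo, foxtrot, hotel}].

Find clopen sets (U ∈ τ with X ∖ U ∈ τ):
  U = ∅, X ∖ U = {echo, foxtrot, golf, hotel} — both open, so U is clopen.
  U = {golf}, X ∖ U = {echo, foxtrot, hotel} — both open, so U is clopen.
  U = {echo, foxtrot, hotel}, X ∖ U = {golf} — both open, so U is clopen.
  U = {echo, foxtrot, golf, hotel}, X ∖ U = ∅ — both open, so U is clopen.
Nontrivial clopen(s) exist: e.g. {golf}. So (X, τ) is disconnected.
Compute connected components by grouping points that agree on all clopens:
  component: {golf}
  component: {echo, foxtrot, hotel}


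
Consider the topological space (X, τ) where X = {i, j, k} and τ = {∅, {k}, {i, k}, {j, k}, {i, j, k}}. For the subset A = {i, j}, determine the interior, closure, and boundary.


int(A) = ∅, cl(A) = {i, j}, ∂A = {i, j}.

Closed sets in (X, τ) are complements of opens:
  closed(X, τ) = {∅, {i}, {j}, {i, j}, {i, j, k}}.
int(A) = ⋃ {U ∈ τ : U ⊆ A}. Opens contained in A: ∅.
Taking the union of these: int(A) = ∅.
cl(A) = ⋂ {C closed : A ⊆ C}. Closed sets containing A: {i, j}, {i, j, k}.
Intersecting these: cl(A) = {i, j}.
∂A = cl(A) ∖ int(A) = {i, j} ∖ ∅ = {i, j}.


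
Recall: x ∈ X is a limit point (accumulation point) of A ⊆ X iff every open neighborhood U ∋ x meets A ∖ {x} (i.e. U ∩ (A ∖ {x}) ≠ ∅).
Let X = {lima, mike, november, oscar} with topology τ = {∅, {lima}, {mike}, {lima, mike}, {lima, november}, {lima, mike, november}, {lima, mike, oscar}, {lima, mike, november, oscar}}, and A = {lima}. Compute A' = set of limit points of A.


A' = {november, oscar}

For each x ∈ X, list the open sets U ∈ τ with x ∈ U, then check whether U ∩ (A ∖ {x}) ≠ ∅ for every such U.
  x = lima: open {lima} ∋ x has {lima} ∩ (A ∖ {lima}) = ∅, so x is NOT a limit point.
  x = mike: open {mike} ∋ x has {mike} ∩ (A ∖ {mike}) = ∅, so x is NOT a limit point.
  x = november: opens ∋ x are {lima, november}, {lima, mike, november}, {lima, mike, november, oscar}; each meets A ∖ {november}, so x IS a limit point.
  x = oscar: opens ∋ x are {lima, mike, oscar}, {lima, mike, november, oscar}; each meets A ∖ {oscar}, so x IS a limit point.
Collecting: A' = {november, oscar}.


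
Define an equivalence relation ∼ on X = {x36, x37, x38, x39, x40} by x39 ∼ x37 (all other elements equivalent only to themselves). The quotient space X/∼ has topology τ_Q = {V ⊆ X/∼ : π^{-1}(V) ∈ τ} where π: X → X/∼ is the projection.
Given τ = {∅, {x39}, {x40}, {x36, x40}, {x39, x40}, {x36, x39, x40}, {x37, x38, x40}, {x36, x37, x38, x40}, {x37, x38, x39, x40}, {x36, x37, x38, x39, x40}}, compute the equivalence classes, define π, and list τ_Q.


X/∼ = {[x36], [x37=x39], [x38], [x40]}; |τ_Q| = 5.

Equivalence classes: [x36], [x37=x39], [x38], [x40].
Quotient map π: X → X/∼ sends x36 ↦ [x36], x37 ↦ [x37=x39], x38 ↦ [x38], x39 ↦ [x37=x39], x40 ↦ [x40].
For each subset V ⊆ X/∼, compute π^{-1}(V) ⊆ X and check whether π^{-1}(V) ∈ τ. V is open in τ_Q iff π^{-1}(V) ∈ τ.
  V = {}: π^{-1}(V) = ∅ ∈ τ ✓.
  V = {[x36]}: π^{-1}(V) = {x36} ∉ τ ✗.
  V = {[x37=x39]}: π^{-1}(V) = {x37, x39} ∉ τ ✗.
  V = {[x36], [x37=x39]}: π^{-1}(V) = {x36, x37, x39} ∉ τ ✗.
  V = {[x38]}: π^{-1}(V) = {x38} ∉ τ ✗.
  V = {[x36], [x38]}: π^{-1}(V) = {x36, x38} ∉ τ ✗.
  V = {[x37=x39], [x38]}: π^{-1}(V) = {x37, x38, x39} ∉ τ ✗.
  V = {[x36], [x37=x39], [x38]}: π^{-1}(V) = {x36, x37, x38, x39} ∉ τ ✗.
  V = {[x40]}: π^{-1}(V) = {x40} ∈ τ ✓.
  V = {[x36], [x40]}: π^{-1}(V) = {x36, x40} ∈ τ ✓.
  V = {[x37=x39], [x40]}: π^{-1}(V) = {x37, x39, x40} ∉ τ ✗.
  V = {[x36], [x37=x39], [x40]}: π^{-1}(V) = {x36, x37, x39, x40} ∉ τ ✗.
  V = {[x38], [x40]}: π^{-1}(V) = {x38, x40} ∉ τ ✗.
  V = {[x36], [x38], [x40]}: π^{-1}(V) = {x36, x38, x40} ∉ τ ✗.
  V = {[x37=x39], [x38], [x40]}: π^{-1}(V) = {x37, x38, x39, x40} ∈ τ ✓.
  V = {[x36], [x37=x39], [x38], [x40]}: π^{-1}(V) = {x36, x37, x38, x39, x40} ∈ τ ✓.
Open sets in the quotient: τ_Q = {{}, {[x40]}, {[x36], [x40]}, {[x37=x39], [x38], [x40]}, {[x36], [x37=x39], [x38], [x40]}} (5 elements).


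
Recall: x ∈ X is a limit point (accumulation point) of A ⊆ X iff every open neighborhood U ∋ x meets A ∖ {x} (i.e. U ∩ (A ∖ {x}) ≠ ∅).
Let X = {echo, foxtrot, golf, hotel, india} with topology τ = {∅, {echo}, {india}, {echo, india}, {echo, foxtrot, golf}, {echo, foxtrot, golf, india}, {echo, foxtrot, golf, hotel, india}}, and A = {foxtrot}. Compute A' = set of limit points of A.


A' = {golf, hotel}

For each x ∈ X, list the open sets U ∈ τ with x ∈ U, then check whether U ∩ (A ∖ {x}) ≠ ∅ for every such U.
  x = echo: open {echo} ∋ x has {echo} ∩ (A ∖ {echo}) = ∅, so x is NOT a limit point.
  x = foxtrot: open {echo, foxtrot, golf} ∋ x has {echo, foxtrot, golf} ∩ (A ∖ {foxtrot}) = ∅, so x is NOT a limit point.
  x = golf: opens ∋ x are {echo, foxtrot, golf}, {echo, foxtrot, golf, india}, {echo, foxtrot, golf, hotel, india}; each meets A ∖ {golf}, so x IS a limit point.
  x = hotel: opens ∋ x are {echo, foxtrot, golf, hotel, india}; each meets A ∖ {hotel}, so x IS a limit point.
  x = india: open {india} ∋ x has {india} ∩ (A ∖ {india}) = ∅, so x is NOT a limit point.
Collecting: A' = {golf, hotel}.


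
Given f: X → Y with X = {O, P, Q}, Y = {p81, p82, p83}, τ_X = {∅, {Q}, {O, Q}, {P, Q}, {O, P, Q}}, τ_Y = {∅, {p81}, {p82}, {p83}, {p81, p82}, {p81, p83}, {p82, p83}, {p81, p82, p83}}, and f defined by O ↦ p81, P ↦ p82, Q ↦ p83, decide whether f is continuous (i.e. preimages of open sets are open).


f is NOT continuous.

Compute f^{-1}(U) for each U ∈ τ_Y:
  U = ∅: f^{-1}(U) = ∅ ∈ τ_X ✓.
  U = {p81}: f^{-1}(U) = {O} ∉ τ_X ✗.
  U = {p82}: f^{-1}(U) = {P} ∉ τ_X ✗.
  U = {p83}: f^{-1}(U) = {Q} ∈ τ_X ✓.
  U = {p81, p82}: f^{-1}(U) = {O, P} ∉ τ_X ✗.
  U = {p81, p83}: f^{-1}(U) = {O, Q} ∈ τ_X ✓.
  U = {p82, p83}: f^{-1}(U) = {P, Q} ∈ τ_X ✓.
  U = {p81, p82, p83}: f^{-1}(U) = {O, P, Q} ∈ τ_X ✓.
Found U = {p81} with f^{-1}(U) = {O} not in τ_X. Therefore f is NOT continuous.


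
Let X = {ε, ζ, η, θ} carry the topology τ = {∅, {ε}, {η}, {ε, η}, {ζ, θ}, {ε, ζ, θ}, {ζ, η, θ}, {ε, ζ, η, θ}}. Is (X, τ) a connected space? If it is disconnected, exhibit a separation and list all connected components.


(X, τ) is disconnected; components = [{ε}, {η}, {ζ, θ}].

Find clopen sets (U ∈ τ with X ∖ U ∈ τ):
  U = ∅, X ∖ U = {ε, ζ, η, θ} — both open, so U is clopen.
  U = {ε}, X ∖ U = {ζ, η, θ} — both open, so U is clopen.
  U = {η}, X ∖ U = {ε, ζ, θ} — both open, so U is clopen.
  U = {ε, η}, X ∖ U = {ζ, θ} — both open, so U is clopen.
  U = {ζ, θ}, X ∖ U = {ε, η} — both open, so U is clopen.
  U = {ε, ζ, θ}, X ∖ U = {η} — both open, so U is clopen.
  U = {ζ, η, θ}, X ∖ U = {ε} — both open, so U is clopen.
  U = {ε, ζ, η, θ}, X ∖ U = ∅ — both open, so U is clopen.
Nontrivial clopen(s) exist: e.g. {ε, ζ, θ}. So (X, τ) is disconnected.
Compute connected components by grouping points that agree on all clopens:
  component: {ε}
  component: {η}
  component: {ζ, θ}


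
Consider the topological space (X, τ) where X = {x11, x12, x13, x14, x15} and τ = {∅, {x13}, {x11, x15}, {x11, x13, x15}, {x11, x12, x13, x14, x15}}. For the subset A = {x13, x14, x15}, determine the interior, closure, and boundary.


int(A) = {x13}, cl(A) = {x11, x12, x13, x14, x15}, ∂A = {x11, x12, x14, x15}.

Closed sets in (X, τ) are complements of opens:
  closed(X, τ) = {∅, {x12, x14}, {x12, x13, x14}, {x11, x12, x14, x15}, {x11, x12, x13, x14, x15}}.
int(A) = ⋃ {U ∈ τ : U ⊆ A}. Opens contained in A: ∅, {x13}.
Taking the union of these: int(A) = {x13}.
cl(A) = ⋂ {C closed : A ⊆ C}. Closed sets containing A: {x11, x12, x13, x14, x15}.
Intersecting these: cl(A) = {x11, x12, x13, x14, x15}.
∂A = cl(A) ∖ int(A) = {x11, x12, x13, x14, x15} ∖ {x13} = {x11, x12, x14, x15}.


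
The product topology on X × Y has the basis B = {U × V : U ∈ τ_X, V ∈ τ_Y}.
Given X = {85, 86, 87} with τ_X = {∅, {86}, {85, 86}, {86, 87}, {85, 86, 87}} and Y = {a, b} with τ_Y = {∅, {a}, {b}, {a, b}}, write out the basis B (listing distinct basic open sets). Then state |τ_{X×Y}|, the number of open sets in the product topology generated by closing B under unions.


Basis B = {∅ × ∅, {86} × {a}, {86} × {b}, {85, 86} × {a}, {85, 86} × {b}, {86} × {a, b}, {86, 87} × {a}, {86, 87} × {b}, {85, 86, 87} × {a}, {85, 86, 87} × {b}, {85, 86} × {a, b}, {86, 87} × {a, b}, {85, 86, 87} × {a, b}}; |τ_{X×Y}| = 25.

Enumerate products U × V with U ∈ τ_X, V ∈ τ_Y (deduplicated):
  ∅ × ∅ = {} (∅)
  {86} × {a} = {(86,a)}
  {86} × {b} = {(86,b)}
  {85, 86} × {a} = {(85,a), (86,a)}
  {85, 86} × {b} = {(85,b), (86,b)}
  {86} × {a, b} = {(86,a), (86,b)}
  {86, 87} × {a} = {(86,a), (87,a)}
  {86, 87} × {b} = {(86,b), (87,b)}
  {85, 86, 87} × {a} = {(85,a), (86,a), (87,a)}
  {85, 86, 87} × {b} = {(85,b), (86,b), (87,b)}
  {85, 86} × {a, b} = {(85,a), (85,b), (86,a), (86,b)}
  {86, 87} × {a, b} = {(86,a), (86,b), (87,a), (87,b)}
  {85, 86, 87} × {a, b} = {(85,a), (85,b), (86,a), (86,b), (87,a), (87,b)}
These 13 distinct sets form the basis B.
Close under arbitrary unions to get τ_{X×Y}; counting gives |τ_{X×Y}| = 25.


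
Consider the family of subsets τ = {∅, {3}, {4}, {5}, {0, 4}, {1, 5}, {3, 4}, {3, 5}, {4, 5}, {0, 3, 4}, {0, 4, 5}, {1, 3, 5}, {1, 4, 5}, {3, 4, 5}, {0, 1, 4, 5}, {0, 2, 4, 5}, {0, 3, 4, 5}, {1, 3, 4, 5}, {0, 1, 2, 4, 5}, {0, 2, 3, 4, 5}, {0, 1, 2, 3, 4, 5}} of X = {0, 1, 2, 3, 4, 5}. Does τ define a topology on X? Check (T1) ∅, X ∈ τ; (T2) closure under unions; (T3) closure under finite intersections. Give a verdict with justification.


τ is NOT a topology on X.

Axiom (T1): ∅ ∈ τ? Yes; X ∈ τ? Yes.
Axiom (T2/T3): check pairwise unions and intersections of members of τ.
Counterexample for (T2): {3} ∪ {0, 1, 4, 5} = {0, 1, 3, 4, 5} ∉ τ. Therefore τ is NOT a topology.


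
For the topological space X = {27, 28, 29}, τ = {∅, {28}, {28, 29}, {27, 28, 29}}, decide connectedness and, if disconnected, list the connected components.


(X, τ) is connected.

Find clopen sets (U ∈ τ with X ∖ U ∈ τ):
  U = ∅, X ∖ U = {27, 28, 29} — both open, so U is clopen.
  U = {27, 28, 29}, X ∖ U = ∅ — both open, so U is clopen.
Only trivial clopens (∅ and X) exist, so (X, τ) is connected.
Compute connected components by grouping points that agree on all clopens:
  component: {27, 28, 29}


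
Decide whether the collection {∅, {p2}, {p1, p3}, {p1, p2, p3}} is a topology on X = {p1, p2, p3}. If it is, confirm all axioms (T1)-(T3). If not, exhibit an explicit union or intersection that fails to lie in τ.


τ IS a topology on X.

Axiom (T1): ∅ ∈ τ? Yes; X ∈ τ? Yes.
Axiom (T2/T3): check pairwise unions and intersections of members of τ.
All pairwise intersections and unions checked — each lies in τ. Therefore τ satisfies (T1), (T2), (T3): it IS a topology on X.


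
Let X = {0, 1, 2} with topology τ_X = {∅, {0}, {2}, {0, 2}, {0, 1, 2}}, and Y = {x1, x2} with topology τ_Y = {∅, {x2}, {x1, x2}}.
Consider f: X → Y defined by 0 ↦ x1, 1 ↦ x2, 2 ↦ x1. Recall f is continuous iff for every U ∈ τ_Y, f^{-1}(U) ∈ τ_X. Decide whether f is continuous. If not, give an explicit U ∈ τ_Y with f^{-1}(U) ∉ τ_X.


f is NOT continuous.

Compute f^{-1}(U) for each U ∈ τ_Y:
  U = ∅: f^{-1}(U) = ∅ ∈ τ_X ✓.
  U = {x2}: f^{-1}(U) = {1} ∉ τ_X ✗.
  U = {x1, x2}: f^{-1}(U) = {0, 1, 2} ∈ τ_X ✓.
Found U = {x2} with f^{-1}(U) = {1} not in τ_X. Therefore f is NOT continuous.


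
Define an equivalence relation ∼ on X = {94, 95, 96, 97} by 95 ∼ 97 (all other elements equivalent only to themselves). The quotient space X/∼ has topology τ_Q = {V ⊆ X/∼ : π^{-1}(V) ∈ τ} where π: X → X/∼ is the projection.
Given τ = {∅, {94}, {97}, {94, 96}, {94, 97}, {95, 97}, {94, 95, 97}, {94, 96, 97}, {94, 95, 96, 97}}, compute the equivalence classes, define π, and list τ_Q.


X/∼ = {[94], [95=97], [96]}; |τ_Q| = 6.

Equivalence classes: [94], [95=97], [96].
Quotient map π: X → X/∼ sends 94 ↦ [94], 95 ↦ [95=97], 96 ↦ [96], 97 ↦ [95=97].
For each subset V ⊆ X/∼, compute π^{-1}(V) ⊆ X and check whether π^{-1}(V) ∈ τ. V is open in τ_Q iff π^{-1}(V) ∈ τ.
  V = {}: π^{-1}(V) = ∅ ∈ τ ✓.
  V = {[94]}: π^{-1}(V) = {94} ∈ τ ✓.
  V = {[95=97]}: π^{-1}(V) = {95, 97} ∈ τ ✓.
  V = {[94], [95=97]}: π^{-1}(V) = {94, 95, 97} ∈ τ ✓.
  V = {[96]}: π^{-1}(V) = {96} ∉ τ ✗.
  V = {[94], [96]}: π^{-1}(V) = {94, 96} ∈ τ ✓.
  V = {[95=97], [96]}: π^{-1}(V) = {95, 96, 97} ∉ τ ✗.
  V = {[94], [95=97], [96]}: π^{-1}(V) = {94, 95, 96, 97} ∈ τ ✓.
Open sets in the quotient: τ_Q = {{}, {[94]}, {[95=97]}, {[94], [95=97]}, {[94], [96]}, {[94], [95=97], [96]}} (6 elements).


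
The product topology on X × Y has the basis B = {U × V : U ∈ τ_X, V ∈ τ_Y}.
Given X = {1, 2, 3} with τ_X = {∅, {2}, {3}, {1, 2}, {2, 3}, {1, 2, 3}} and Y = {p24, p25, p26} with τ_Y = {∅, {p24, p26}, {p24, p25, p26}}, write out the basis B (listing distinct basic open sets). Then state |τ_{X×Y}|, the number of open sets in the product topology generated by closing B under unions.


Basis B = {∅ × ∅, {2} × {p24, p26}, {3} × {p24, p26}, {2} × {p24, p25, p26}, {3} × {p24, p25, p26}, {1, 2} × {p24, p26}, {2, 3} × {p24, p26}, {1, 2} × {p24, p25, p26}, {1, 2, 3} × {p24, p26}, {2, 3} × {p24, p25, p26}, {1, 2, 3} × {p24, p25, p26}}; |τ_{X×Y}| = 18.

Enumerate products U × V with U ∈ τ_X, V ∈ τ_Y (deduplicated):
  ∅ × ∅ = {} (∅)
  {2} × {p24, p26} = {(2,p24), (2,p26)}
  {3} × {p24, p26} = {(3,p24), (3,p26)}
  {2} × {p24, p25, p26} = {(2,p24), (2,p25), (2,p26)}
  {3} × {p24, p25, p26} = {(3,p24), (3,p25), (3,p26)}
  {1, 2} × {p24, p26} = {(1,p24), (1,p26), (2,p24), (2,p26)}
  {2, 3} × {p24, p26} = {(2,p24), (2,p26), (3,p24), (3,p26)}
  {1, 2} × {p24, p25, p26} = {(1,p24), (1,p25), (1,p26), (2,p24), (2,p25), (2,p26)}
  {1, 2, 3} × {p24, p26} = {(1,p24), (1,p26), (2,p24), (2,p26), (3,p24), (3,p26)}
  {2, 3} × {p24, p25, p26} = {(2,p24), (2,p25), (2,p26), (3,p24), (3,p25), (3,p26)}
  {1, 2, 3} × {p24, p25, p26} = {(1,p24), (1,p25), (1,p26), (2,p24), (2,p25), (2,p26), (3,p24), (3,p25), (3,p26)}
These 11 distinct sets form the basis B.
Close under arbitrary unions to get τ_{X×Y}; counting gives |τ_{X×Y}| = 18.


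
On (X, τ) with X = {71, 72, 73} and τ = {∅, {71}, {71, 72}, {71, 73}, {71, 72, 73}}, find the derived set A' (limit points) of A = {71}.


A' = {72, 73}

For each x ∈ X, list the open sets U ∈ τ with x ∈ U, then check whether U ∩ (A ∖ {x}) ≠ ∅ for every such U.
  x = 71: open {71} ∋ x has {71} ∩ (A ∖ {71}) = ∅, so x is NOT a limit point.
  x = 72: opens ∋ x are {71, 72}, {71, 72, 73}; each meets A ∖ {72}, so x IS a limit point.
  x = 73: opens ∋ x are {71, 73}, {71, 72, 73}; each meets A ∖ {73}, so x IS a limit point.
Collecting: A' = {72, 73}.


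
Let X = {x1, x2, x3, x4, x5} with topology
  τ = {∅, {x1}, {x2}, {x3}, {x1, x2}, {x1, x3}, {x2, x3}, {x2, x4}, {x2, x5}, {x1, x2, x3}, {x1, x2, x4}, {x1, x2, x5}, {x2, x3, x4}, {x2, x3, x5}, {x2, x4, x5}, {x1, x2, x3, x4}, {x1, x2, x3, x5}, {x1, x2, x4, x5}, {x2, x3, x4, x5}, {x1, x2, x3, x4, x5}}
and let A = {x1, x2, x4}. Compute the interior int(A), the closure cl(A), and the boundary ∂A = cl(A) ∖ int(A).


int(A) = {x1, x2, x4}, cl(A) = {x1, x2, x4, x5}, ∂A = {x5}.

Closed sets in (X, τ) are complements of opens:
  closed(X, τ) = {∅, {x1}, {x3}, {x4}, {x5}, {x1, x3}, {x1, x4}, {x1, x5}, {x3, x4}, {x3, x5}, {x4, x5}, {x1, x3, x4}, {x1, x3, x5}, {x1, x4, x5}, {x2, x4, x5}, {x3, x4, x5}, {x1, x2, x4, x5}, {x1, x3, x4, x5}, {x2, x3, x4, x5}, {x1, x2, x3, x4, x5}}.
int(A) = ⋃ {U ∈ τ : U ⊆ A}. Opens contained in A: ∅, {x1}, {x2}, {x1, x2}, {x2, x4}, {x1, x2, x4}.
Taking the union of these: int(A) = {x1, x2, x4}.
cl(A) = ⋂ {C closed : A ⊆ C}. Closed sets containing A: {x1, x2, x4, x5}, {x1, x2, x3, x4, x5}.
Intersecting these: cl(A) = {x1, x2, x4, x5}.
∂A = cl(A) ∖ int(A) = {x1, x2, x4, x5} ∖ {x1, x2, x4} = {x5}.


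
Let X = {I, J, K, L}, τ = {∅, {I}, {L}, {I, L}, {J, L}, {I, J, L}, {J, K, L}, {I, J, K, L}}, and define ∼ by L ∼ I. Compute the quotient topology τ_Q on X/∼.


X/∼ = {[I=L], [J], [K]}; |τ_Q| = 4.

Equivalence classes: [I=L], [J], [K].
Quotient map π: X → X/∼ sends I ↦ [I=L], J ↦ [J], K ↦ [K], L ↦ [I=L].
For each subset V ⊆ X/∼, compute π^{-1}(V) ⊆ X and check whether π^{-1}(V) ∈ τ. V is open in τ_Q iff π^{-1}(V) ∈ τ.
  V = {}: π^{-1}(V) = ∅ ∈ τ ✓.
  V = {[I=L]}: π^{-1}(V) = {I, L} ∈ τ ✓.
  V = {[J]}: π^{-1}(V) = {J} ∉ τ ✗.
  V = {[I=L], [J]}: π^{-1}(V) = {I, J, L} ∈ τ ✓.
  V = {[K]}: π^{-1}(V) = {K} ∉ τ ✗.
  V = {[I=L], [K]}: π^{-1}(V) = {I, K, L} ∉ τ ✗.
  V = {[J], [K]}: π^{-1}(V) = {J, K} ∉ τ ✗.
  V = {[I=L], [J], [K]}: π^{-1}(V) = {I, J, K, L} ∈ τ ✓.
Open sets in the quotient: τ_Q = {{}, {[I=L]}, {[I=L], [J]}, {[I=L], [J], [K]}} (4 elements).


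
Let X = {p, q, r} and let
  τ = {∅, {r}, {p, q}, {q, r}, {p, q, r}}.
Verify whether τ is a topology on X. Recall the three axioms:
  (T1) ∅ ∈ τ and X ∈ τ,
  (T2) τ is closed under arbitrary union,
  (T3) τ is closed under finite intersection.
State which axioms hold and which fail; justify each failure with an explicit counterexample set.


τ is NOT a topology on X.

Axiom (T1): ∅ ∈ τ? Yes; X ∈ τ? Yes.
Axiom (T2/T3): check pairwise unions and intersections of members of τ.
Counterexample for (T3): {p, q} ∩ {q, r} = {q} ∉ τ. Therefore τ is NOT a topology.


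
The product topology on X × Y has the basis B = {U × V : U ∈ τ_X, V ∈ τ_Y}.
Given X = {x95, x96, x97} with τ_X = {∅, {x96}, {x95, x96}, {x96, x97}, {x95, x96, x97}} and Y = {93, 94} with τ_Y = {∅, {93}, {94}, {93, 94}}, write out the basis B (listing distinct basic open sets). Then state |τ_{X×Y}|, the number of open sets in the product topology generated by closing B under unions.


Basis B = {∅ × ∅, {x96} × {93}, {x96} × {94}, {x95, x96} × {93}, {x95, x96} × {94}, {x96} × {93, 94}, {x96, x97} × {93}, {x96, x97} × {94}, {x95, x96, x97} × {93}, {x95, x96, x97} × {94}, {x95, x96} × {93, 94}, {x96, x97} × {93, 94}, {x95, x96, x97} × {93, 94}}; |τ_{X×Y}| = 25.

Enumerate products U × V with U ∈ τ_X, V ∈ τ_Y (deduplicated):
  ∅ × ∅ = {} (∅)
  {x96} × {93} = {(x96,93)}
  {x96} × {94} = {(x96,94)}
  {x95, x96} × {93} = {(x95,93), (x96,93)}
  {x95, x96} × {94} = {(x95,94), (x96,94)}
  {x96} × {93, 94} = {(x96,93), (x96,94)}
  {x96, x97} × {93} = {(x96,93), (x97,93)}
  {x96, x97} × {94} = {(x96,94), (x97,94)}
  {x95, x96, x97} × {93} = {(x95,93), (x96,93), (x97,93)}
  {x95, x96, x97} × {94} = {(x95,94), (x96,94), (x97,94)}
  {x95, x96} × {93, 94} = {(x95,93), (x95,94), (x96,93), (x96,94)}
  {x96, x97} × {93, 94} = {(x96,93), (x96,94), (x97,93), (x97,94)}
  {x95, x96, x97} × {93, 94} = {(x95,93), (x95,94), (x96,93), (x96,94), (x97,93), (x97,94)}
These 13 distinct sets form the basis B.
Close under arbitrary unions to get τ_{X×Y}; counting gives |τ_{X×Y}| = 25.


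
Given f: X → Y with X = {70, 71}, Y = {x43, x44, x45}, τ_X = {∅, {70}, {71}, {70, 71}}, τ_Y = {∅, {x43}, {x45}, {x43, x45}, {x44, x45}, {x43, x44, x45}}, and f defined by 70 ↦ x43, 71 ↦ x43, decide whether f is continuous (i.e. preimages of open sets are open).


f IS continuous.

Compute f^{-1}(U) for each U ∈ τ_Y:
  U = ∅: f^{-1}(U) = ∅ ∈ τ_X ✓.
  U = {x43}: f^{-1}(U) = {70, 71} ∈ τ_X ✓.
  U = {x45}: f^{-1}(U) = ∅ ∈ τ_X ✓.
  U = {x43, x45}: f^{-1}(U) = {70, 71} ∈ τ_X ✓.
  U = {x44, x45}: f^{-1}(U) = ∅ ∈ τ_X ✓.
  U = {x43, x44, x45}: f^{-1}(U) = {70, 71} ∈ τ_X ✓.
Every preimage lies in τ_X, so f IS continuous.


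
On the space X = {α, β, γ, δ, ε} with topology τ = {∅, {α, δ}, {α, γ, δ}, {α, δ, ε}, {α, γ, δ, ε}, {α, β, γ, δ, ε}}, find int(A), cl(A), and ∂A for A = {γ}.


int(A) = ∅, cl(A) = {β, γ}, ∂A = {β, γ}.

Closed sets in (X, τ) are complements of opens:
  closed(X, τ) = {∅, {β}, {β, γ}, {β, ε}, {β, γ, ε}, {α, β, γ, δ, ε}}.
int(A) = ⋃ {U ∈ τ : U ⊆ A}. Opens contained in A: ∅.
Taking the union of these: int(A) = ∅.
cl(A) = ⋂ {C closed : A ⊆ C}. Closed sets containing A: {β, γ}, {β, γ, ε}, {α, β, γ, δ, ε}.
Intersecting these: cl(A) = {β, γ}.
∂A = cl(A) ∖ int(A) = {β, γ} ∖ ∅ = {β, γ}.


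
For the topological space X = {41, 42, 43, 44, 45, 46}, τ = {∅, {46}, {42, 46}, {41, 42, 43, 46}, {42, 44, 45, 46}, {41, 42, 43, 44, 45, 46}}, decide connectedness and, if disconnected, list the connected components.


(X, τ) is connected.

Find clopen sets (U ∈ τ with X ∖ U ∈ τ):
  U = ∅, X ∖ U = {41, 42, 43, 44, 45, 46} — both open, so U is clopen.
  U = {41, 42, 43, 44, 45, 46}, X ∖ U = ∅ — both open, so U is clopen.
Only trivial clopens (∅ and X) exist, so (X, τ) is connected.
Compute connected components by grouping points that agree on all clopens:
  component: {41, 42, 43, 44, 45, 46}


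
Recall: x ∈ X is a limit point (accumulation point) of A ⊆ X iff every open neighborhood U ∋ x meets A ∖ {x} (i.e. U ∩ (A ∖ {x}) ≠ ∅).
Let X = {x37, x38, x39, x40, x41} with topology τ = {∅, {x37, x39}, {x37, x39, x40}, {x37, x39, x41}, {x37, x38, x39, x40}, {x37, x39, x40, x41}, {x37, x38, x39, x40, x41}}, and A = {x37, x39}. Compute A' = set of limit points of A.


A' = {x37, x38, x39, x40, x41}

For each x ∈ X, list the open sets U ∈ τ with x ∈ U, then check whether U ∩ (A ∖ {x}) ≠ ∅ for every such U.
  x = x37: opens ∋ x are {x37, x39}, {x37, x39, x40}, {x37, x39, x41}, {x37, x38, x39, x40}, {x37, x39, x40, x41}, {x37, x38, x39, x40, x41}; each meets A ∖ {x37}, so x IS a limit point.
  x = x38: opens ∋ x are {x37, x38, x39, x40}, {x37, x38, x39, x40, x41}; each meets A ∖ {x38}, so x IS a limit point.
  x = x39: opens ∋ x are {x37, x39}, {x37, x39, x40}, {x37, x39, x41}, {x37, x38, x39, x40}, {x37, x39, x40, x41}, {x37, x38, x39, x40, x41}; each meets A ∖ {x39}, so x IS a limit point.
  x = x40: opens ∋ x are {x37, x39, x40}, {x37, x38, x39, x40}, {x37, x39, x40, x41}, {x37, x38, x39, x40, x41}; each meets A ∖ {x40}, so x IS a limit point.
  x = x41: opens ∋ x are {x37, x39, x41}, {x37, x39, x40, x41}, {x37, x38, x39, x40, x41}; each meets A ∖ {x41}, so x IS a limit point.
Collecting: A' = {x37, x38, x39, x40, x41}.


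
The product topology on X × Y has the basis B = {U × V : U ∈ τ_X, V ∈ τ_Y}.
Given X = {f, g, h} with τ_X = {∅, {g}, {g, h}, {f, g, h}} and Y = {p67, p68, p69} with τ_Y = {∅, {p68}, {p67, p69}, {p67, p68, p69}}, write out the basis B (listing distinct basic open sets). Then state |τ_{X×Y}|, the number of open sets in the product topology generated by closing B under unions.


Basis B = {∅ × ∅, {g} × {p68}, {g} × {p67, p69}, {g, h} × {p68}, {f, g, h} × {p68}, {g} × {p67, p68, p69}, {g, h} × {p67, p69}, {f, g, h} × {p67, p69}, {g, h} × {p67, p68, p69}, {f, g, h} × {p67, p68, p69}}; |τ_{X×Y}| = 16.

Enumerate products U × V with U ∈ τ_X, V ∈ τ_Y (deduplicated):
  ∅ × ∅ = {} (∅)
  {g} × {p68} = {(g,p68)}
  {g} × {p67, p69} = {(g,p67), (g,p69)}
  {g, h} × {p68} = {(g,p68), (h,p68)}
  {f, g, h} × {p68} = {(f,p68), (g,p68), (h,p68)}
  {g} × {p67, p68, p69} = {(g,p67), (g,p68), (g,p69)}
  {g, h} × {p67, p69} = {(g,p67), (g,p69), (h,p67), (h,p69)}
  {f, g, h} × {p67, p69} = {(f,p67), (f,p69), (g,p67), (g,p69), (h,p67), (h,p69)}
  {g, h} × {p67, p68, p69} = {(g,p67), (g,p68), (g,p69), (h,p67), (h,p68), (h,p69)}
  {f, g, h} × {p67, p68, p69} = {(f,p67), (f,p68), (f,p69), (g,p67), (g,p68), (g,p69), (h,p67), (h,p68), (h,p69)}
These 10 distinct sets form the basis B.
Close under arbitrary unions to get τ_{X×Y}; counting gives |τ_{X×Y}| = 16.
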